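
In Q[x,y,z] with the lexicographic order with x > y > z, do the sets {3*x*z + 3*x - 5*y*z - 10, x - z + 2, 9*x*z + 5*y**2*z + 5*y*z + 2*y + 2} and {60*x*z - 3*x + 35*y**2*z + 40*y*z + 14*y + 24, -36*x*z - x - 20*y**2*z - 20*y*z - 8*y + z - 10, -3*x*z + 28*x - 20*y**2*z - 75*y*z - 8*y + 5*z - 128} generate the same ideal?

Yes, the ideals are equal.

Equality of ideals is decidable: compute both reduced Gröbner bases (unique for the ordering) and check whether they agree.
Buchberger on the first generating set:
f_1 = 3*x*z + 3*x - 5*y*z - 10, LT = x*z.
f_2 = x - z + 2, LT = x.
f_3 = 9*x*z + 5*y**2*z + 5*y*z + 2*y + 2, LT = x*z.

S(f_1,f_2): lcm = x*z. S = x - 5/3*y*z + z**2 - 2*z - 10/3.
  reduce S modulo (f_1, f_2, f_3):
  remainder -5/3*y*z + z**2 - z - 16/3 ≠ 0; add g_4 = -5/3*y*z + z**2 - z - 16/3 to the basis.

S(f_1,f_3): lcm = x*z. S = x - 5/9*y**2*z - 20/9*y*z - 2/9*y - 32/9.
  reduce S modulo (f_1, f_2, f_3, g_4):
  remainder 14/9*y - 1/5*z**3 - 14/15*z**2 + 16/5*z + 22/45 ≠ 0; add g_5 = 14/9*y - 1/5*z**3 - 14/15*z**2 + 16/5*z + 22/45 to the basis.

S(g_4,g_5): lcm = y*z. S = 9/70*z**4 + 3/5*z**3 - 93/35*z**2 + 2/7*z + 16/5.
  reduce S modulo (f_1, f_2, f_3, g_4, g_5):
  remainder 9/70*z**4 + 3/5*z**3 - 93/35*z**2 + 2/7*z + 16/5 ≠ 0; add g_6 = 9/70*z**4 + 3/5*z**3 - 93/35*z**2 + 2/7*z + 16/5 to the basis.

The other S-polynomials (S(f_2,f_3), S(f_1,g_4), S(f_2,g_4), S(f_3,g_4), S(f_1,g_5), S(f_2,g_5), S(f_3,g_5), S(f_1,g_6), S(f_2,g_6), S(f_3,g_6), S(g_4,g_6), S(g_5,g_6)) all reduce to 0 modulo the current basis, so we have a Gröbner basis.
Inter-reduce: drop elements whose leading term is divisible by another's, tail-reduce, and make monic.
Reduced Gröbner basis: {x - z + 2, y - 9/70*z**3 - 3/5*z**2 + 72/35*z + 11/35, z**4 + 14/3*z**3 - 62/3*z**2 + 20/9*z + 224/9}.

Buchberger on the second generating set:
h_1 = 60*x*z - 3*x + 35*y**2*z + 40*y*z + 14*y + 24, LT = x*z.
h_2 = -36*x*z - x - 20*y**2*z - 20*y*z - 8*y + z - 10, LT = x*z.
h_3 = -3*x*z + 28*x - 20*y**2*z - 75*y*z - 8*y + 5*z - 128, LT = x*z.

S(h_1,h_2): lcm = x*z. S = -7/90*x + 1/36*y**2*z + 1/9*y*z + 1/90*y + 1/36*z + 11/90.
  reduce S modulo (h_1, h_2, h_3):
  remainder -7/90*x + 1/36*y**2*z + 1/9*y*z + 1/90*y + 1/36*z + 11/90 ≠ 0; add k_4 = -7/90*x + 1/36*y**2*z + 1/9*y*z + 1/90*y + 1/36*z + 11/90 to the basis.

S(h_1,h_3): lcm = x*z. S = 557/60*x - 73/12*y**2*z - 73/3*y*z - 73/30*y + 5/3*z - 634/15.
  reduce S modulo (h_1, h_2, h_3, k_4):
  remainder -155/56*y**2*z - 155/14*y*z - 31/28*y + 279/56*z - 775/28 ≠ 0; add k_5 = -155/56*y**2*z - 155/14*y*z - 31/28*y + 279/56*z - 775/28 to the basis.

S(h_1,k_4): lcm = x*z. S = -1/20*x + 5/14*y**2*z**2 + 7/12*y**2*z + 10/7*y*z**2 + 17/21*y*z + 7/30*y + 5/14*z**2 + 11/7*z + 2/5.
  reduce S modulo (h_1, h_2, h_3, k_4, k_5):
  remainder -5/3*y*z + z**2 - z - 16/3 ≠ 0; add k_6 = -5/3*y*z + z**2 - z - 16/3 to the basis.

S(h_1,k_5): lcm = x*y**2*z. S = -1/20*x*y**2 - 4*x*y*z - 2/5*x*y + 9/5*x*z - 10*x + 7/12*y**4*z + 2/3*y**3*z + 7/30*y**3 + 2/5*y**2.
  reduce S modulo (h_1, h_2, h_3, k_4, k_5, k_6):
  remainder -14/3*y**2 - 64/15*y - 6/25*z**2 - 244/25*z + 522/25 ≠ 0; add k_7 = -14/3*y**2 - 64/15*y - 6/25*z**2 - 244/25*z + 522/25 to the basis.

S(h_1,k_6): lcm = x*y*z. S = -1/20*x*y + 3/5*x*z**2 - 3/5*x*z - 16/5*x + 7/12*y**3*z + 2/3*y**2*z + 7/30*y**2 + 2/5*y.
  reduce S modulo (h_1, h_2, h_3, k_4, k_5, k_6, k_7):
  remainder -14/3*y + 3/5*z**3 + 14/5*z**2 - 48/5*z - 22/15 ≠ 0; add k_8 = -14/3*y + 3/5*z**3 + 14/5*z**2 - 48/5*z - 22/15 to the basis.

S(k_5,k_8): lcm = y**2*z. S = 9/70*y*z**4 + 3/5*y*z**3 - 72/35*y*z**2 + 129/35*y*z + 2/5*y - 9/5*z + 10.
  reduce S modulo (h_1, h_2, h_3, k_4, k_5, k_6, k_7, k_8):
  remainder 27/350*z**5 + 99/350*z**4 - 342/175*z**3 + 309/175*z**2 + 306/175*z - 48/25 ≠ 0; add k_9 = 27/350*z**5 + 99/350*z**4 - 342/175*z**3 + 309/175*z**2 + 306/175*z - 48/25 to the basis.

S(k_6,k_8): lcm = y*z. S = 9/70*z**4 + 3/5*z**3 - 93/35*z**2 + 2/7*z + 16/5.
  reduce S modulo (h_1, h_2, h_3, k_4, k_5, k_6, k_7, k_8, k_9):
  remainder 9/70*z**4 + 3/5*z**3 - 93/35*z**2 + 2/7*z + 16/5 ≠ 0; add k_10 = 9/70*z**4 + 3/5*z**3 - 93/35*z**2 + 2/7*z + 16/5 to the basis.

The other S-polynomials (S(h_2,h_3), S(h_2,k_4), S(h_3,k_4), S(h_2,k_5), S(h_3,k_5), S(k_4,k_5), S(h_2,k_6), S(h_3,k_6), S(k_4,k_6), S(k_5,k_6), S(h_1,k_7), S(h_2,k_7), S(h_3,k_7), S(k_4,k_7), S(k_5,k_7), S(k_6,k_7), S(h_1,k_8), S(h_2,k_8), S(h_3,k_8), S(k_4,k_8), S(k_7,k_8), S(h_1,k_9), S(h_2,k_9), S(h_3,k_9), S(k_4,k_9), S(k_5,k_9), S(k_6,k_9), S(k_7,k_9), S(k_8,k_9), S(h_1,k_10), S(h_2,k_10), S(h_3,k_10), S(k_4,k_10), S(k_5,k_10), S(k_6,k_10), S(k_7,k_10), S(k_8,k_10), S(k_9,k_10)) all reduce to 0 modulo the current basis, so we have a Gröbner basis.
Inter-reduce: drop elements whose leading term is divisible by another's, tail-reduce, and make monic.
Reduced Gröbner basis: {x - z + 2, y - 9/70*z**3 - 3/5*z**2 + 72/35*z + 11/35, z**4 + 14/3*z**3 - 62/3*z**2 + 20/9*z + 224/9}.

These coincide, so the ideals are equal.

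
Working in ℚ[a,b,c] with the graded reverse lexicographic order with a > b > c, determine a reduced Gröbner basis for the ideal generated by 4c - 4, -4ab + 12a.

G = {ab - 3a, c - 1}

f_1 = 4c - 4, LT = c.
f_2 = -4ab + 12a, LT = ab.

S(f_1,f_2): leading monomials are coprime, so the S-polynomial reduces to 0 (Buchberger's first criterion).
Every S-polynomial of the final basis reduces to 0, so we have a Gröbner basis.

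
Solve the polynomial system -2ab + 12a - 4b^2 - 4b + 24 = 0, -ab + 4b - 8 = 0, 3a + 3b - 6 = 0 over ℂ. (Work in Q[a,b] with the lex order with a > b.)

Compute a lex Gröbner basis by Buchberger's algorithm.
f_1 = -2ab + 12a - 4b^2 - 4b + 24, LT = ab.
f_2 = -ab + 4b - 8, LT = ab.
f_3 = 3a + 3b - 6, LT = a.

S(f_1,f_2): lcm = ab. S = -6a + 2b^2 + 6b - 20.
  reduce S modulo (f_1, f_2, f_3):
  remainder 2b^2 + 12b - 32 ≠ 0; add h_4 = 2b^2 + 12b - 32 to the basis.

S(f_1,f_3): lcm = ab. S = -6a + b^2 + 4b - 12.
  reduce S modulo (f_1, f_2, f_3, h_4):
  remainder 4b - 8 ≠ 0; add h_5 = 4b - 8 to the basis.

The other S-polynomials (S(f_2,f_3), S(f_1,h_4), S(f_2,h_4), S(f_3,h_4), S(f_1,h_5), S(f_2,h_5), S(f_3,h_5), S(h_4,h_5)) all reduce to 0 modulo the current basis, so we have a Gröbner basis.
Inter-reduce: drop elements whose leading term is divisible by another's, tail-reduce, and make monic.
Reduced Gröbner basis: {a, b - 2}.

Elimination: the polynomial b - 2 lies in the elimination ideal for b, so b ∈ {2}. For each such b, the remaining basis elements (now univariate) give the rest of the solution.
  b = 2: the earlier basis element becomes a = 0, giving a = 0 — point (0, 2).

{(0, 2)}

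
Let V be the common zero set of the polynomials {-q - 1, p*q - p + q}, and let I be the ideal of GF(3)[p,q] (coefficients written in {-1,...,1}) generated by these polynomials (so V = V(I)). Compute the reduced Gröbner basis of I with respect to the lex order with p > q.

G = {p - 1, q + 1}

f_1 = -q - 1, LT = q.
f_2 = p*q - p + q, LT = p*q.

S(f_1,f_2): lcm = p*q. S = -p - q.
  leading term p: no divisor's leading term divides it; move -p to the remainder.
  leading term q: subtract (1)·f_1 from -q → 1
  leading term 1: no divisor's leading term divides it; move 1 to the remainder.
  remainder -p + 1 ≠ 0; add g_3 = -p + 1 to the basis.

The other S-polynomials (S(f_1,g_3), S(f_2,g_3)) all reduce to 0 modulo the current basis, so we have a Gröbner basis.
Inter-reduce: drop elements whose leading term is divisible by another's, tail-reduce, and make monic.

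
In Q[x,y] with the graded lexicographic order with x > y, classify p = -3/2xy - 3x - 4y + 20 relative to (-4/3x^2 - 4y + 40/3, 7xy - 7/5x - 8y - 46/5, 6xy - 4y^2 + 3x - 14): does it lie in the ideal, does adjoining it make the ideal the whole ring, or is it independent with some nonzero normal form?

First compute the reduced Gröbner basis of I by Buchberger's algorithm.
f_1 = -4/3x^2 - 4y + 40/3, LT = x^2.
f_2 = 7xy - 7/5x - 8y - 46/5, LT = xy.
f_3 = 6xy - 4y^2 + 3x - 14, LT = xy.

S(f_1,f_2): lcm = x^2y. S = 1/5x^2 + 8/7xy + 3y^2 + 46/35x - 10y.
  leading term x^2: subtract (-3/20)·f_1 from 1/5x^2 + 8/7xy + 3y^2 + 46/35x - 10y → 8/7xy + 3y^2 + 46/35x - 53/5y + 2
  leading term xy: subtract (8/49)·f_2 from 8/7xy + 3y^2 + 46/35x - 53/5y + 2 → 3y^2 + 54/35x - 2277/245y + 858/245
  leading term y^2: no divisor's leading term divides it; move 3y^2 to the remainder.
  leading term x: no divisor's leading term divides it; move 54/35x to the remainder.
  leading term y: no divisor's leading term divides it; move -2277/245y to the remainder.
  leading term 1: no divisor's leading term divides it; move 858/245 to the remainder.
  remainder 3y^2 + 54/35x - 2277/245y + 858/245 ≠ 0; add h_4 = 3y^2 + 54/35x - 2277/245y + 858/245 to the basis.

S(f_1,f_3): lcm = x^2y. S = 2/3xy^2 - 1/2x^2 + 3y^2 + 7/3x - 10y.
  leading term xy^2: subtract (2/21y)·f_2 from 2/3xy^2 - 1/2x^2 + 3y^2 + 7/3x - 10y → -1/2x^2 + 2/15xy + 79/21y^2 + 7/3x - 958/105y
  leading term x^2: subtract (3/8)·f_1 from -1/2x^2 + 2/15xy + 79/21y^2 + 7/3x - 958/105y → 2/15xy + 79/21y^2 + 7/3x - 1601/210y - 5
  leading term xy: subtract (2/105)·f_2 from 2/15xy + 79/21y^2 + 7/3x - 1601/210y - 5 → 79/21y^2 + 59/25x - 523/70y - 2533/525
  leading term y^2: subtract (79/63)·h_4 from 79/21y^2 + 59/25x - 523/70y - 2533/525 → 521/1225x + 14347/3430y - 79029/8575
  leading term x: no divisor's leading term divides it; move 521/1225x to the remainder.
  leading term y: no divisor's leading term divides it; move 14347/3430y to the remainder.
  leading term 1: no divisor's leading term divides it; move -79029/8575 to the remainder.
  remainder 521/1225x + 14347/3430y - 79029/8575 ≠ 0; add h_5 = 521/1225x + 14347/3430y - 79029/8575 to the basis.

S(f_2,f_3): lcm = xy. S = 2/3y^2 - 7/10x - 8/7y + 107/105.
  leading term y^2: subtract (2/9)·h_4 from 2/3y^2 - 7/10x - 8/7y + 107/105 → -73/70x + 226/245y + 59/245
  leading term x: subtract (-2555/1042)·h_5 from -73/70x + 226/245y + 59/245 → 815377/72940y - 815377/36470
  leading term y: no divisor's leading term divides it; move 815377/72940y to the remainder.
  leading term 1: no divisor's leading term divides it; move -815377/36470 to the remainder.
  remainder 815377/72940y - 815377/36470 ≠ 0; add h_6 = 815377/72940y - 815377/36470 to the basis.

S(f_1,h_4): leading monomials are coprime, so the S-polynomial reduces to 0 (Buchberger's first criterion).
S(f_2,h_4): lcm = xy^2. S = -18/35x^2 + 142/49xy - 8/7y^2 - 286/245x - 46/35y.
  leading term x^2: subtract (27/70)·f_1 from -18/35x^2 + 142/49xy - 8/7y^2 - 286/245x - 46/35y → 142/49xy - 8/7y^2 - 286/245x + 8/35y - 36/7
  leading term xy: subtract (142/343)·f_2 from 142/49xy - 8/7y^2 - 286/245x + 8/35y - 36/7 → -8/7y^2 - 144/245x + 6072/1715y - 2288/1715
  leading term y^2: subtract (-8/21)·h_4 from -8/7y^2 - 144/245x + 6072/1715y - 2288/1715 → 0
  remainder 0.

S(f_3,h_4): lcm = xy^2. S = -2/3y^3 - 18/35x^2 + 1763/490xy - 286/245x - 7/3y.
  leading term y^3: subtract (-2/9y)·h_4 from -2/3y^3 - 18/35x^2 + 1763/490xy - 286/245x - 7/3y → -18/35x^2 + 1931/490xy - 506/245y^2 - 286/245x - 381/245y
  leading term x^2: subtract (27/70)·f_1 from -18/35x^2 + 1931/490xy - 506/245y^2 - 286/245x - 381/245y → 1931/490xy - 506/245y^2 - 286/245x - 3/245y - 36/7
  leading term xy: subtract (1931/3430)·f_2 from 1931/490xy - 506/245y^2 - 286/245x - 3/245y - 36/7 → -506/245y^2 - 929/2450x + 7703/1715y + 313/8575
  leading term y^2: subtract (-506/735)·h_4 from -506/245y^2 - 929/2450x + 7703/1715y + 313/8575 → 11713/17150x - 114449/60025y + 146907/60025
  leading term x: subtract (11713/7294)·h_5 from 11713/17150x - 114449/60025y + 146907/60025 → -22015179/2552900y + 22015179/1276450
  leading term y: subtract (-27/35)·h_6 from -22015179/2552900y + 22015179/1276450 → 0
  remainder 0.

S(f_1,h_5): lcm = x^2. S = -71735/7294xy + 79029/3647x + 3y - 10.
  leading term xy: subtract (-71735/51058)·f_2 from -71735/7294xy + 79029/3647x + 3y - 10 → 143711/7294x - 210353/25529y - 585271/25529
  leading term x: subtract (25149425/542882)·h_5 from 143711/7294x - 210353/25529y - 585271/25529 → -219336413/1085764y + 219336413/542882
  leading term y: subtract (-9415/521)·h_6 from -219336413/1085764y + 219336413/542882 → 0
  remainder 0.

S(f_2,h_5): lcm = xy. S = -71735/7294y^2 - 1/5x + 74861/3647y - 46/35.
  leading term y^2: subtract (-71735/21882)·h_4 from -71735/7294y^2 - 1/5x + 74861/3647y - 46/35 → 620086/127645x - 3552995/357406y + 9083771/893515
  leading term x: subtract (3100430/271441)·h_5 from 620086/127645x - 3552995/357406y + 9083771/893515 → -219336413/3800174y + 219336413/1900087
  leading term y: subtract (-2690/521)·h_6 from -219336413/3800174y + 219336413/1900087 → 0
  remainder 0.

S(f_3,h_5): lcm = xy. S = -229793/21882y^2 + 1/2x + 79029/3647y - 7/3.
  leading term y^2: subtract (-229793/65646)·h_4 from -229793/21882y^2 + 1/2x + 79029/3647y - 7/3 → 1506403/255290x - 19413419/1787030y + 8868598/893515
  leading term x: subtract (7532015/542882)·h_5 from 1506403/255290x - 19413419/1787030y + 8868598/893515 → -2618175547/38001740y + 2618175547/19000870
  leading term y: subtract (-3211/521)·h_6 from -2618175547/38001740y + 2618175547/19000870 → 0
  remainder 0.

S(h_4,h_5): leading monomials are coprime, so the S-polynomial reduces to 0 (Buchberger's first criterion).
S(f_1,h_6): leading monomials are coprime, so the S-polynomial reduces to 0 (Buchberger's first criterion).
S(f_2,h_6): lcm = xy. S = 9/5x - 8/7y - 46/35.
  leading term x: subtract (2205/521)·h_5 from 9/5x - 8/7y - 46/35 → -19637/1042y + 19637/521
  leading term y: subtract (-1374590/815377)·h_6 from -19637/1042y + 19637/521 → 0
  remainder 0.

S(f_3,h_6): lcm = xy. S = -2/3y^2 + 5/2x - 7/3.
  leading term y^2: subtract (-2/9)·h_4 from -2/3y^2 + 5/2x - 7/3 → 199/70x - 506/245y - 381/245
  leading term x: subtract (6965/1042)·h_5 from 199/70x - 506/245y - 381/245 → -2189967/72940y + 2189967/36470
  leading term y: subtract (-2189967/815377)·h_6 from -2189967/72940y + 2189967/36470 → 0
  remainder 0.

S(h_4,h_6): lcm = y^2. S = 18/35x - 269/245y + 286/245.
  leading term x: subtract (630/521)·h_5 from 18/35x - 269/245y + 286/245 → -16036/2605y + 32072/2605
  leading term y: subtract (-449008/815377)·h_6 from -16036/2605y + 32072/2605 → 0
  remainder 0.

S(h_5,h_6): leading monomials are coprime, so the S-polynomial reduces to 0 (Buchberger's first criterion).
Every S-polynomial of the final basis reduces to 0, so we have a Gröbner basis.
Inter-reduce: drop elements whose leading term is divisible by another's, tail-reduce, and make monic.
Reduced Gröbner basis: {x - 2, y - 2}.
Label its elements g_1 = x - 2, g_2 = y - 2.

Reduce p = -3/2xy - 3x - 4y + 20 modulo G:
  leading term xy: subtract (-3/2y)·g_1 from -3/2xy - 3x - 4y + 20 → -3x - 7y + 20
  leading term x: subtract (-3)·g_1 from -3x - 7y + 20 → -7y + 14
  leading term y: subtract (-7)·g_2 from -7y + 14 → 0
  normal form = 0.
Since the normal form is 0, p ∈ I.

Ideal membership is decidable via reduction modulo a Gröbner basis.

-3/2xy - 3x - 4y + 20 lies in I (it reduces to 0).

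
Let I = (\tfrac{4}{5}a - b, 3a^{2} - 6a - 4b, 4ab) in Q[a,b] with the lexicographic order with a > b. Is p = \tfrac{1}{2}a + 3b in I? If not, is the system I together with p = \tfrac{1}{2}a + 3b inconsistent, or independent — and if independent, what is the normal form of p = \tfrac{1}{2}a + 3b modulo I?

First compute the reduced Gröbner basis of I by Buchberger's algorithm.
f_1 = \tfrac{4}{5}a - b, LT = a.
f_2 = 3a^{2} - 6a - 4b, LT = a^{2}.
f_3 = 4ab, LT = ab.

S(f_1,f_2): lcm = a^{2}. S = -\tfrac{5}{4}ab + 2a + \tfrac{4}{3}b.
  leading term ab: subtract (-\tfrac{25}{16}b)·f_1 from -\tfrac{5}{4}ab + 2a + \tfrac{4}{3}b → 2a - \tfrac{25}{16}b^{2} + \tfrac{4}{3}b
  leading term a: subtract (\tfrac{5}{2})·f_1 from 2a - \tfrac{25}{16}b^{2} + \tfrac{4}{3}b → -\tfrac{25}{16}b^{2} + \tfrac{23}{6}b
  leading term b^{2}: no divisor's leading term divides it; move -\tfrac{25}{16}b^{2} to the remainder.
  leading term b: no divisor's leading term divides it; move \tfrac{23}{6}b to the remainder.
  remainder -\tfrac{25}{16}b^{2} + \tfrac{23}{6}b ≠ 0; add h_4 = -\tfrac{25}{16}b^{2} + \tfrac{23}{6}b to the basis.

S(f_1,f_3): lcm = ab. S = -\tfrac{5}{4}b^{2}.
  leading term b^{2}: subtract (\tfrac{4}{5})·h_4 from -\tfrac{5}{4}b^{2} → -\tfrac{46}{15}b
  leading term b: no divisor's leading term divides it; move -\tfrac{46}{15}b to the remainder.
  remainder -\tfrac{46}{15}b ≠ 0; add h_5 = -\tfrac{46}{15}b to the basis.

The other S-polynomials (S(f_2,f_3), S(f_1,h_4), S(f_2,h_4), S(f_3,h_4), S(f_1,h_5), S(f_2,h_5), S(f_3,h_5), S(h_4,h_5)) all reduce to 0 modulo the current basis, so we have a Gröbner basis.
Inter-reduce: drop elements whose leading term is divisible by another's, tail-reduce, and make monic.
Reduced Gröbner basis: {a, b}.
Label its elements g_1 = a, g_2 = b.

Reduce p = \tfrac{1}{2}a + 3b modulo G:
  leading term a: subtract (\tfrac{1}{2})·g_1 from \tfrac{1}{2}a + 3b → 3b
  leading term b: subtract (3)·g_2 from 3b → 0
  normal form = 0.
Since the normal form is 0, p ∈ I.

\tfrac{1}{2}a + 3b lies in I (it reduces to 0).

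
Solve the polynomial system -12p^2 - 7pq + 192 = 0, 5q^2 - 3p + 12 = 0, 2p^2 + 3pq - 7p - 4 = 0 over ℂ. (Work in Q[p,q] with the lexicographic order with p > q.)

Compute a lex Gröbner basis by Buchberger's algorithm.
f_1 = -12p^2 - 7pq + 192, LT = p^2.
f_2 = -3p + 5q^2 + 12, LT = p.
f_3 = 2p^2 + 3pq - 7p - 4, LT = p^2.

S(f_1,f_2): lcm = p^2. S = 5/3pq^2 + 7/12pq + 4p - 16.
  leading term pq^2: subtract (-5/9q^2)·f_2 from 5/3pq^2 + 7/12pq + 4p - 16 → 7/12pq + 4p + 25/9q^4 + 20/3q^2 - 16
  leading term pq: subtract (-7/36q)·f_2 from 7/12pq + 4p + 25/9q^4 + 20/3q^2 - 16 → 4p + 25/9q^4 + 35/36q^3 + 20/3q^2 + 7/3q - 16
  leading term p: subtract (-4/3)·f_2 from 4p + 25/9q^4 + 35/36q^3 + 20/3q^2 + 7/3q - 16 → 25/9q^4 + 35/36q^3 + 40/3q^2 + 7/3q
  leading term q^4: no divisor's leading term divides it; move 25/9q^4 to the remainder.
  leading term q^3: no divisor's leading term divides it; move 35/36q^3 to the remainder.
  leading term q^2: no divisor's leading term divides it; move 40/3q^2 to the remainder.
  leading term q: no divisor's leading term divides it; move 7/3q to the remainder.
  remainder 25/9q^4 + 35/36q^3 + 40/3q^2 + 7/3q ≠ 0; add h_4 = 25/9q^4 + 35/36q^3 + 40/3q^2 + 7/3q to the basis.

S(f_1,f_3): lcm = p^2. S = -11/12pq + 7/2p - 14.
  leading term pq: subtract (11/36q)·f_2 from -11/12pq + 7/2p - 14 → 7/2p - 55/36q^3 - 11/3q - 14
  leading term p: subtract (-7/6)·f_2 from 7/2p - 55/36q^3 - 11/3q - 14 → -55/36q^3 + 35/6q^2 - 11/3q
  leading term q^3: no divisor's leading term divides it; move -55/36q^3 to the remainder.
  leading term q^2: no divisor's leading term divides it; move 35/6q^2 to the remainder.
  leading term q: no divisor's leading term divides it; move -11/3q to the remainder.
  remainder -55/36q^3 + 35/6q^2 - 11/3q ≠ 0; add h_5 = -55/36q^3 + 35/6q^2 - 11/3q to the basis.

S(f_2,f_3): lcm = p^2. S = -5/3pq^2 - 3/2pq - 1/2p + 2.
  leading term pq^2: subtract (5/9q^2)·f_2 from -5/3pq^2 - 3/2pq - 1/2p + 2 → -3/2pq - 1/2p - 25/9q^4 - 20/3q^2 + 2
  leading term pq: subtract (1/2q)·f_2 from -3/2pq - 1/2p - 25/9q^4 - 20/3q^2 + 2 → -1/2p - 25/9q^4 - 5/2q^3 - 20/3q^2 - 6q + 2
  leading term p: subtract (1/6)·f_2 from -1/2p - 25/9q^4 - 5/2q^3 - 20/3q^2 - 6q + 2 → -25/9q^4 - 5/2q^3 - 15/2q^2 - 6q
  leading term q^4: subtract (-1)·h_4 from -25/9q^4 - 5/2q^3 - 15/2q^2 - 6q → -55/36q^3 + 35/6q^2 - 11/3q
  leading term q^3: subtract (1)·h_5 from -55/36q^3 + 35/6q^2 - 11/3q → 0
  remainder 0.

S(f_1,h_4): leading monomials are coprime, so the S-polynomial reduces to 0 (Buchberger's first criterion).
S(f_2,h_4): leading monomials are coprime, so the S-polynomial reduces to 0 (Buchberger's first criterion).
S(f_3,h_4): leading monomials are coprime, so the S-polynomial reduces to 0 (Buchberger's first criterion).
S(f_1,h_5): leading monomials are coprime, so the S-polynomial reduces to 0 (Buchberger's first criterion).
S(f_2,h_5): leading monomials are coprime, so the S-polynomial reduces to 0 (Buchberger's first criterion).
S(f_3,h_5): leading monomials are coprime, so the S-polynomial reduces to 0 (Buchberger's first criterion).
S(h_4,h_5): lcm = q^4. S = 917/220q^3 + 12/5q^2 + 21/25q.
  leading term q^3: subtract (-8253/3025)·h_5 from 917/220q^3 + 12/5q^2 + 21/25q → 22161/1210q^2 - 504/55q
  leading term q^2: no divisor's leading term divides it; move 22161/1210q^2 to the remainder.
  leading term q: no divisor's leading term divides it; move -504/55q to the remainder.
  remainder 22161/1210q^2 - 504/55q ≠ 0; add h_6 = 22161/1210q^2 - 504/55q to the basis.

S(f_1,h_6): leading monomials are coprime, so the S-polynomial reduces to 0 (Buchberger's first criterion).
S(f_2,h_6): leading monomials are coprime, so the S-polynomial reduces to 0 (Buchberger's first criterion).
S(f_3,h_6): leading monomials are coprime, so the S-polynomial reduces to 0 (Buchberger's first criterion).
S(h_4,h_6): lcm = q^4. S = 125629/147740q^3 + 24/5q^2 + 21/25q.
  leading term q^3: subtract (-1130661/2031425)·h_5 from 125629/147740q^3 + 24/5q^2 + 21/25q → 1307709/162514q^2 - 44352/36935q
  leading term q^2: subtract (23974665/54567769)·h_6 from 1307709/162514q^2 - 44352/36935q → 770847336/272838845q
  leading term q: no divisor's leading term divides it; move 770847336/272838845q to the remainder.
  remainder 770847336/272838845q ≠ 0; add h_7 = 770847336/272838845q to the basis.

S(h_5,h_6): lcm = q^3. S = -269598/81257q^2 + 12/5q.
  leading term q^2: subtract (-9885260/54567769)·h_6 from -269598/81257q^2 + 12/5q → 201888588/272838845q
  leading term q: subtract (11/42)·h_7 from 201888588/272838845q → 0
  remainder 0.

S(f_1,h_7): leading monomials are coprime, so the S-polynomial reduces to 0 (Buchberger's first criterion).
S(f_2,h_7): leading monomials are coprime, so the S-polynomial reduces to 0 (Buchberger's first criterion).
S(f_3,h_7): leading monomials are coprime, so the S-polynomial reduces to 0 (Buchberger's first criterion).
S(h_4,h_7): lcm = q^4. S = 7/20q^3 + 24/5q^2 + 21/25q.
  leading term q^3: subtract (-63/275)·h_5 from 7/20q^3 + 24/5q^2 + 21/25q → 135/22q^2
  leading term q^2: subtract (2475/7387)·h_6 from 135/22q^2 → 22680/7387q
  leading term q: subtract (1662075/1529459)·h_7 from 22680/7387q → 0
  remainder 0.

S(h_5,h_7): lcm = q^3. S = -42/11q^2 + 12/5q.
  leading term q^2: subtract (-1540/7387)·h_6 from -42/11q^2 + 12/5q → 18084/36935q
  leading term q: subtract (11132209/64237278)·h_7 from 18084/36935q → 0
  remainder 0.

S(h_6,h_7): lcm = q^2. S = -3696/7387q.
  leading term q: subtract (-812570/4588377)·h_7 from -3696/7387q → 0
  remainder 0.

Every S-polynomial of the final basis reduces to 0, so we have a Gröbner basis.
Inter-reduce: drop elements whose leading term is divisible by another's, tail-reduce, and make monic.
Reduced Gröbner basis: {p - 4, q}.

Since the basis is lex-ordered, q is univariate in q. Its roots are {0}. Back-substituting each root into the other basis elements fixes the other coordinates.
  q = 0: the earlier basis element becomes p - 4 = 0, giving p = 4 — point (4, 0).

{(4, 0)}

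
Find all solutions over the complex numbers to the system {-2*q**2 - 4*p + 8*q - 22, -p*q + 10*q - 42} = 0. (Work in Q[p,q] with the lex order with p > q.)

Compute a lex Gröbner basis by Buchberger's algorithm.
f_1 = -4*p - 2*q**2 + 8*q - 22, LT = p.
f_2 = -p*q + 10*q - 42, LT = p*q.

S(f_1,f_2): lcm = p*q. S = 1/2*q**3 - 2*q**2 + 31/2*q - 42.
  leading term q**3: no divisor's leading term divides it; move 1/2*q**3 to the remainder.
  leading term q**2: no divisor's leading term divides it; move -2*q**2 to the remainder.
  leading term q: no divisor's leading term divides it; move 31/2*q to the remainder.
  leading term 1: no divisor's leading term divides it; move -42 to the remainder.
  remainder 1/2*q**3 - 2*q**2 + 31/2*q - 42 ≠ 0; add h_3 = 1/2*q**3 - 2*q**2 + 31/2*q - 42 to the basis.

S(f_1,h_3): leading monomials are coprime, so the S-polynomial reduces to 0 (Buchberger's first criterion).
S(f_2,h_3): lcm = p*q**3. S = 4*p*q**2 - 31*p*q + 84*p - 10*q**3 + 42*q**2.
  leading term p*q**2: subtract (-q**2)·f_1 from 4*p*q**2 - 31*p*q + 84*p - 10*q**3 + 42*q**2 → -31*p*q + 84*p - 2*q**4 - 2*q**3 + 20*q**2
  leading term p*q: subtract (31/4*q)·f_1 from -31*p*q + 84*p - 2*q**4 - 2*q**3 + 20*q**2 → 84*p - 2*q**4 + 27/2*q**3 - 42*q**2 + 341/2*q
  leading term p: subtract (-21)·f_1 from 84*p - 2*q**4 + 27/2*q**3 - 42*q**2 + 341/2*q → -2*q**4 + 27/2*q**3 - 84*q**2 + 677/2*q - 462
  leading term q**4: subtract (-4*q)·h_3 from -2*q**4 + 27/2*q**3 - 84*q**2 + 677/2*q - 462 → 11/2*q**3 - 22*q**2 + 341/2*q - 462
  leading term q**3: subtract (11)·h_3 from 11/2*q**3 - 22*q**2 + 341/2*q - 462 → 0
  remainder 0.

Every S-polynomial of the final basis reduces to 0, so we have a Gröbner basis.
Inter-reduce: drop elements whose leading term is divisible by another's, tail-reduce, and make monic.
Reduced Gröbner basis: {p + 1/2*q**2 - 2*q + 11/2, q**3 - 4*q**2 + 31*q - 84}.

A lex Gröbner basis eliminates variables successively. Here q**3 - 4*q**2 + 31*q - 84 depends only on q, with roots {3, 1/2 - sqrt(111)*I/2, 1/2 + sqrt(111)*I/2}; lifting each root through the earlier basis elements recovers the full solutions.
  q = 3: the earlier basis element becomes p + 4 = 0, giving p = -4 — point (-4, 3).
  q = 1/2 - sqrt(111)*I/2: the earlier basis element becomes p - 37/4 + 3*sqrt(111)*I/4 = 0, giving p = 37/4 - 3*sqrt(111)*I/4 — point (37/4 - 3*sqrt(111)*I/4, 1/2 - sqrt(111)*I/2).
  q = 1/2 + sqrt(111)*I/2: the earlier basis element becomes p - 37/4 - 3*sqrt(111)*I/4 = 0, giving p = 37/4 + 3*sqrt(111)*I/4 — point (37/4 + 3*sqrt(111)*I/4, 1/2 + sqrt(111)*I/2).

{(-4, 3), (37/4 - 3*sqrt(111)*I/4, 1/2 - sqrt(111)*I/2), (37/4 + 3*sqrt(111)*I/4, 1/2 + sqrt(111)*I/2)}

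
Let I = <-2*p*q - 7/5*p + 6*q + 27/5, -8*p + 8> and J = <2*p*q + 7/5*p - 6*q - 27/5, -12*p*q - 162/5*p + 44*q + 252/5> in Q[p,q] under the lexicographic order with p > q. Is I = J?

No, the ideals differ.

For a fixed monomial order, each ideal has a unique reduced Gröbner basis; comparing bases decides equality.
Buchberger on the first generating set:
f_1 = -2*p*q - 7/5*p + 6*q + 27/5, LT = p*q.
f_2 = -8*p + 8, LT = p.

S(f_1,f_2): lcm = p*q. S = 7/10*p - 2*q - 27/10.
  leading term p: subtract (-7/80)·f_2 from 7/10*p - 2*q - 27/10 → -2*q - 2
  leading term q: no divisor's leading term divides it; move -2*q to the remainder.
  leading term 1: no divisor's leading term divides it; move -2 to the remainder.
  remainder -2*q - 2 ≠ 0; add g_3 = -2*q - 2 to the basis.

The other S-polynomials (S(f_1,g_3), S(f_2,g_3)) all reduce to 0 modulo the current basis, so we have a Gröbner basis.
Inter-reduce: drop elements whose leading term is divisible by another's, tail-reduce, and make monic.
Reduced Gröbner basis: {p - 1, q + 1}.

Buchberger on the second generating set:
h_1 = 2*p*q + 7/5*p - 6*q - 27/5, LT = p*q.
h_2 = -12*p*q - 162/5*p + 44*q + 252/5, LT = p*q.

S(h_1,h_2): lcm = p*q. S = -2*p + 2/3*q + 3/2.
  leading term p: no divisor's leading term divides it; move -2*p to the remainder.
  leading term q: no divisor's leading term divides it; move 2/3*q to the remainder.
  leading term 1: no divisor's leading term divides it; move 3/2 to the remainder.
  remainder -2*p + 2/3*q + 3/2 ≠ 0; add k_3 = -2*p + 2/3*q + 3/2 to the basis.

S(h_1,k_3): lcm = p*q. S = 7/10*p + 1/3*q**2 - 9/4*q - 27/10.
  leading term p: subtract (-7/20)·k_3 from 7/10*p + 1/3*q**2 - 9/4*q - 27/10 → 1/3*q**2 - 121/60*q - 87/40
  leading term q**2: no divisor's leading term divides it; move 1/3*q**2 to the remainder.
  leading term q: no divisor's leading term divides it; move -121/60*q to the remainder.
  leading term 1: no divisor's leading term divides it; move -87/40 to the remainder.
  remainder 1/3*q**2 - 121/60*q - 87/40 ≠ 0; add k_4 = 1/3*q**2 - 121/60*q - 87/40 to the basis.

The other S-polynomials (S(h_2,k_3), S(h_1,k_4), S(h_2,k_4), S(k_3,k_4)) all reduce to 0 modulo the current basis, so we have a Gröbner basis.
Inter-reduce: drop elements whose leading term is divisible by another's, tail-reduce, and make monic.
Reduced Gröbner basis: {p - 1/3*q - 3/4, q**2 - 121/20*q - 261/40}.

The bases are distinct; the ideals are different.
The choice of monomial ordering does not affect the verdict — as long as both bases are computed under the same ordering, their equality decides ideal equality.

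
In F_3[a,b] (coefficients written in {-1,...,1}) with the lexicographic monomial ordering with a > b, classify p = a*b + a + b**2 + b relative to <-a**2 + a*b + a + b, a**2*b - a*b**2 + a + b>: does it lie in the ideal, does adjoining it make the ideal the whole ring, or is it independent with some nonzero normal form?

First compute the reduced Gröbner basis of I by Buchberger's algorithm.
f_1 = -a**2 + a*b + a + b, LT = a**2.
f_2 = a**2*b - a*b**2 + a + b, LT = a**2*b.

S(f_1,f_2): lcm = a**2*b. S = -a*b - a - b**2 - b.
  leading term a*b: no divisor's leading term divides it; move -a*b to the remainder.
  leading term a: no divisor's leading term divides it; move -a to the remainder.
  leading term b**2: no divisor's leading term divides it; move -b**2 to the remainder.
  leading term b: no divisor's leading term divides it; move -b to the remainder.
  remainder -a*b - a - b**2 - b ≠ 0; add h_3 = -a*b - a - b**2 - b to the basis.

S(f_1,h_3): lcm = a**2*b. S = -a**2 + a*b**2 + a*b - b**2.
  leading term a**2: subtract (1)·f_1 from -a**2 + a*b**2 + a*b - b**2 → a*b**2 - a - b**2 - b
  leading term a*b**2: subtract (-b)·h_3 from a*b**2 - a - b**2 - b → -a*b - a - b**3 + b**2 - b
  leading term a*b: subtract (1)·h_3 from -a*b - a - b**3 + b**2 - b → -b**3 - b**2
  leading term b**3: no divisor's leading term divides it; move -b**3 to the remainder.
  leading term b**2: no divisor's leading term divides it; move -b**2 to the remainder.
  remainder -b**3 - b**2 ≠ 0; add h_4 = -b**3 - b**2 to the basis.

The other S-polynomials (S(f_2,h_3), S(f_1,h_4), S(f_2,h_4), S(h_3,h_4)) all reduce to 0 modulo the current basis, so we have a Gröbner basis.
Inter-reduce: drop elements whose leading term is divisible by another's, tail-reduce, and make monic.
Reduced Gröbner basis: {a**2 + b**2, a*b + a + b**2 + b, b**3 + b**2}.
Label its elements g_1 = a**2 + b**2, g_2 = a*b + a + b**2 + b, g_3 = b**3 + b**2.

Reduce p = a*b + a + b**2 + b modulo G:
  leading term a*b: subtract (1)·g_2 from a*b + a + b**2 + b → 0
  normal form = 0.
Since the normal form is 0, p ∈ I.

a*b + a + b**2 + b lies in I (it reduces to 0).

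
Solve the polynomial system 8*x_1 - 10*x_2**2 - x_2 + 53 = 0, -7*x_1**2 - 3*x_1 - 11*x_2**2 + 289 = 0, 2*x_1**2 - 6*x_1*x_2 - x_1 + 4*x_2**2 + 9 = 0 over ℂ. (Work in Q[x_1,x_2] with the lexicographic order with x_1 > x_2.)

Compute a lex Gröbner basis by Buchberger's algorithm.
f_1 = 8*x_1 - 10*x_2**2 - x_2 + 53, LT = x_1.
f_2 = -7*x_1**2 - 3*x_1 - 11*x_2**2 + 289, LT = x_1**2.
f_3 = 2*x_1**2 - 6*x_1*x_2 - x_1 + 4*x_2**2 + 9, LT = x_1**2.

S(f_1,f_2): lcm = x_1**2. S = -5/4*x_1*x_2**2 - 1/8*x_1*x_2 + 347/56*x_1 - 11/7*x_2**2 + 289/7.
  reduce S modulo (f_1, f_2, f_3):
  remainder -25/16*x_2**4 - 5/16*x_2**3 + 6469/448*x_2**2 + 359/224*x_2 + 15/64 ≠ 0; add h_4 = -25/16*x_2**4 - 5/16*x_2**3 + 6469/448*x_2**2 + 359/224*x_2 + 15/64 to the basis.

S(f_1,f_3): lcm = x_1**2. S = -5/4*x_1*x_2**2 + 23/8*x_1*x_2 + 57/8*x_1 - 2*x_2**2 - 9/2.
  reduce S modulo (f_1, f_2, f_3, h_4):
  remainder 15/4*x_2**3 + 31/28*x_2**2 - 2213/112*x_2 - 831/16 ≠ 0; add h_5 = 15/4*x_2**3 + 31/28*x_2**2 - 2213/112*x_2 - 831/16 to the basis.

S(h_4,h_5): lcm = x_2**4. S = -2/21*x_2**3 - 4171/1050*x_2**2 + 8977/700*x_2 - 3/20.
  reduce S modulo (f_1, f_2, f_3, h_4, h_5):
  remainder -86971/22050*x_2**2 + 543421/44100*x_2 - 617/420 ≠ 0; add h_6 = -86971/22050*x_2**2 + 543421/44100*x_2 - 617/420 to the basis.

S(h_4,h_6): lcm = x_2**4. S = 2891047/869710*x_2**3 - 585290149/60879700*x_2**2 - 359/350*x_2 - 3/20.
  reduce S modulo (f_1, f_2, f_3, h_4, h_5, h_6):
  remainder -3141292921496/189098871025*x_2 + 9423878764488/189098871025 ≠ 0; add h_7 = -3141292921496/189098871025*x_2 + 9423878764488/189098871025 to the basis.

The other S-polynomials (S(f_2,f_3), S(f_1,h_4), S(f_2,h_4), S(f_3,h_4), S(f_1,h_5), S(f_2,h_5), S(f_3,h_5), S(f_1,h_6), S(f_2,h_6), S(f_3,h_6), S(h_5,h_6), S(f_1,h_7), S(f_2,h_7), S(f_3,h_7), S(h_4,h_7), S(h_5,h_7), S(h_6,h_7)) all reduce to 0 modulo the current basis, so we have a Gröbner basis.
Inter-reduce: drop elements whose leading term is divisible by another's, tail-reduce, and make monic.
Reduced Gröbner basis: {x_1 - 5, x_2 - 3}.

The lex basis is triangular: the last element involves only x_2. Solving x_2 - 3 = 0 gives x_2 ∈ {3}; substituting each value into the earlier elements determines the remaining variables.
  x_2 = 3: the earlier basis element becomes x_1 - 5 = 0, giving x_1 = 5 — point (5, 3).

{(5, 3)}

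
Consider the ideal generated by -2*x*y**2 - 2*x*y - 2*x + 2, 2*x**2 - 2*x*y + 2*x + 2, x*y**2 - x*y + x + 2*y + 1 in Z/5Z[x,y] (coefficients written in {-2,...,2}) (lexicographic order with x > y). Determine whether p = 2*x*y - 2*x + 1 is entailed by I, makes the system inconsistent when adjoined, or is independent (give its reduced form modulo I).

Adjoining 2*x*y - 2*x + 1 makes the ideal the whole ring: the system is inconsistent.

First compute the reduced Gröbner basis of I by Buchberger's algorithm.
f_1 = -2*x*y**2 - 2*x*y - 2*x + 2, LT = x*y**2.
f_2 = 2*x**2 - 2*x*y + 2*x + 2, LT = x**2.
f_3 = x*y**2 - x*y + x + 2*y + 1, LT = x*y**2.

S(f_1,f_2): lcm = x**2*y**2. S = x**2*y + x**2 + x*y**3 - x*y**2 - x - y**2.
  leading term x**2*y: subtract (-2*y)·f_2 from x**2*y + x**2 + x*y**3 - x*y**2 - x - y**2 → x**2 + x*y**3 - x*y - x - y**2 - y
  leading term x**2: subtract (-2)·f_2 from x**2 + x*y**3 - x*y - x - y**2 - y → x*y**3 - 2*x - y**2 - y - 1
  leading term x*y**3: subtract (2*y)·f_1 from x*y**3 - 2*x - y**2 - y - 1 → -x*y**2 - x*y - 2*x - y**2 - 1
  leading term x*y**2: subtract (-2)·f_1 from -x*y**2 - x*y - 2*x - y**2 - 1 → -x - y**2 - 2
  leading term x: no divisor's leading term divides it; move -x to the remainder.
  leading term y**2: no divisor's leading term divides it; move -y**2 to the remainder.
  leading term 1: no divisor's leading term divides it; move -2 to the remainder.
  remainder -x - y**2 - 2 ≠ 0; add h_4 = -x - y**2 - 2 to the basis.

S(f_1,f_3): lcm = x*y**2. S = 2*x*y - 2*y - 2.
  leading term x*y: subtract (-2*y)·h_4 from 2*x*y - 2*y - 2 → -2*y**3 - y - 2
  leading term y**3: no divisor's leading term divides it; move -2*y**3 to the remainder.
  leading term y: no divisor's leading term divides it; move -y to the remainder.
  leading term 1: no divisor's leading term divides it; move -2 to the remainder.
  remainder -2*y**3 - y - 2 ≠ 0; add h_5 = -2*y**3 - y - 2 to the basis.

S(f_2,f_3): lcm = x**2*y**2. S = x**2*y - x**2 - x*y**3 + x*y**2 - 2*x*y - x + y**2.
  leading term x**2*y: subtract (-2*y)·f_2 from x**2*y - x**2 - x*y**3 + x*y**2 - 2*x*y - x + y**2 → -x**2 - x*y**3 + 2*x*y**2 + 2*x*y - x + y**2 - y
  leading term x**2: subtract (2)·f_2 from -x**2 - x*y**3 + 2*x*y**2 + 2*x*y - x + y**2 - y → -x*y**3 + 2*x*y**2 + x*y + y**2 - y + 1
  leading term x*y**3: subtract (-2*y)·f_1 from -x*y**3 + 2*x*y**2 + x*y + y**2 - y + 1 → -2*x*y**2 + 2*x*y + y**2 - 2*y + 1
  leading term x*y**2: subtract (1)·f_1 from -2*x*y**2 + 2*x*y + y**2 - 2*y + 1 → -x*y + 2*x + y**2 - 2*y - 1
  leading term x*y: subtract (y)·h_4 from -x*y + 2*x + y**2 - 2*y - 1 → 2*x + y**3 + y**2 - 1
  leading term x: subtract (-2)·h_4 from 2*x + y**3 + y**2 - 1 → y**3 - y**2
  leading term y**3: subtract (2)·h_5 from y**3 - y**2 → -y**2 + 2*y - 1
  leading term y**2: no divisor's leading term divides it; move -y**2 to the remainder.
  leading term y: no divisor's leading term divides it; move 2*y to the remainder.
  leading term 1: no divisor's leading term divides it; move -1 to the remainder.
  remainder -y**2 + 2*y - 1 ≠ 0; add h_6 = -y**2 + 2*y - 1 to the basis.

S(f_1,h_4): lcm = x*y**2. S = x*y + x - y**4 - 2*y**2 - 1.
  leading term x*y: subtract (-y)·h_4 from x*y + x - y**4 - 2*y**2 - 1 → x - y**4 - y**3 - 2*y**2 - 2*y - 1
  leading term x: subtract (-1)·h_4 from x - y**4 - y**3 - 2*y**2 - 2*y - 1 → -y**4 - y**3 + 2*y**2 - 2*y + 2
  leading term y**4: subtract (-2*y)·h_5 from -y**4 - y**3 + 2*y**2 - 2*y + 2 → -y**3 - y + 2
  leading term y**3: subtract (-2)·h_5 from -y**3 - y + 2 → 2*y - 2
  leading term y: no divisor's leading term divides it; move 2*y to the remainder.
  leading term 1: no divisor's leading term divides it; move -2 to the remainder.
  remainder 2*y - 2 ≠ 0; add h_7 = 2*y - 2 to the basis.

The other S-polynomials (S(f_2,h_4), S(f_3,h_4), S(f_1,h_5), S(f_2,h_5), S(f_3,h_5), S(h_4,h_5), S(f_1,h_6), S(f_2,h_6), S(f_3,h_6), S(h_4,h_6), S(h_5,h_6), S(f_1,h_7), S(f_2,h_7), S(f_3,h_7), S(h_4,h_7), S(h_5,h_7), S(h_6,h_7)) all reduce to 0 modulo the current basis, so we have a Gröbner basis.
Inter-reduce: drop elements whose leading term is divisible by another's, tail-reduce, and make monic.
Reduced Gröbner basis: {x - 2, y - 1}.
Label its elements g_1 = x - 2, g_2 = y - 1.

Reduce p = 2*x*y - 2*x + 1 modulo G:
  leading term x*y: subtract (2*y)·g_1 from 2*x*y - 2*x + 1 → -2*x - y + 1
  leading term x: subtract (-2)·g_1 from -2*x - y + 1 → -y + 2
  leading term y: subtract (-1)·g_2 from -y + 2 → 1
  leading term 1: no divisor's leading term divides it; move 1 to the remainder.
  normal form = 1.
The normal form is nonzero, so p ∉ I. Since p minus its normal form lies in I, I + (p) = I + (r) where r = 1; decide whether this ideal is the whole ring.
Here r = 1 is a nonzero constant, hence a unit: 1 ∈ I + (p), the Gröbner basis of I + (p) is {1}, and the enlarged system has no common solution — adjoining p is inconsistent.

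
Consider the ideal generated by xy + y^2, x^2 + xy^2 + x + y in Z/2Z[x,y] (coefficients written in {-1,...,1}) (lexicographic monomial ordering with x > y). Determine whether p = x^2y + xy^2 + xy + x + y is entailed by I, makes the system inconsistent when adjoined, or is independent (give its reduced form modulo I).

First compute the reduced Gröbner basis of I by Buchberger's algorithm.
f_1 = xy + y^2, LT = xy.
f_2 = x^2 + xy^2 + x + y, LT = x^2.

S(f_1,f_2): lcm = x^2y. S = xy^3 + xy^2 + xy + y^2.
  leading term xy^3: subtract (y^2)·f_1 from xy^3 + xy^2 + xy + y^2 → xy^2 + xy + y^4 + y^2
  leading term xy^2: subtract (y)·f_1 from xy^2 + xy + y^4 + y^2 → xy + y^4 + y^3 + y^2
  leading term xy: subtract (1)·f_1 from xy + y^4 + y^3 + y^2 → y^4 + y^3
  leading term y^4: no divisor's leading term divides it; move y^4 to the remainder.
  leading term y^3: no divisor's leading term divides it; move y^3 to the remainder.
  remainder y^4 + y^3 ≠ 0; add h_3 = y^4 + y^3 to the basis.

The other S-polynomials (S(f_1,h_3), S(f_2,h_3)) all reduce to 0 modulo the current basis, so we have a Gröbner basis.
Inter-reduce: drop elements whose leading term is divisible by another's, tail-reduce, and make monic.
Reduced Gröbner basis: {x^2 + x + y^3 + y, xy + y^2, y^4 + y^3}.
Label its elements g_1 = x^2 + x + y^3 + y, g_2 = xy + y^2, g_3 = y^4 + y^3.

Reduce p = x^2y + xy^2 + xy + x + y modulo G:
  leading term x^2y: subtract (y)·g_1 from x^2y + xy^2 + xy + x + y → xy^2 + x + y^4 + y^2 + y
  leading term xy^2: subtract (y)·g_2 from xy^2 + x + y^4 + y^2 + y → x + y^4 + y^3 + y^2 + y
  leading term x: no divisor's leading term divides it; move x to the remainder.
  leading term y^4: subtract (1)·g_3 from y^4 + y^3 + y^2 + y → y^2 + y
  leading term y^2: no divisor's leading term divides it; move y^2 to the remainder.
  leading term y: no divisor's leading term divides it; move y to the remainder.
  normal form = x + y^2 + y.
The normal form is nonzero, so p ∉ I. Since p minus its normal form lies in I, I + (p) = I + (r) where r = x + y^2 + y; decide whether this ideal is the whole ring.
Run Buchberger on G together with r (pairs among the g_i already reduce to 0 since G is a Gröbner basis):
g_1 = x^2 + x + y^3 + y, LT = x^2.
g_2 = xy + y^2, LT = xy.
g_3 = y^4 + y^3, LT = y^4.
r = x + y^2 + y, LT = x.

S(g_2,r): lcm = xy. S = y^3.
  leading term y^3: no divisor's leading term divides it; move y^3 to the remainder.
  remainder y^3 ≠ 0; add m_5 = y^3 to the basis.

The other S-polynomials (S(g_1,g_2), S(g_1,g_3), S(g_1,r), S(g_2,g_3), S(g_3,r), S(g_1,m_5), S(g_2,m_5), S(g_3,m_5), S(r,m_5)) all reduce to 0 modulo the current basis, so we have a Gröbner basis.
Inter-reduce: drop elements whose leading term is divisible by another's, tail-reduce, and make monic.
Reduced Gröbner basis: {x + y^2 + y, y^3}.
The reduced Gröbner basis of I + (p) is {x + y^2 + y, y^3} ≠ {1}, a proper ideal, so the enlarged system stays consistent: p is independent of I, with normal form x + y^2 + y.

Ideal membership is decidable via reduction modulo a Gröbner basis.

x^2y + xy^2 + xy + x + y is independent of I; its normal form modulo I is x + y^2 + y.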